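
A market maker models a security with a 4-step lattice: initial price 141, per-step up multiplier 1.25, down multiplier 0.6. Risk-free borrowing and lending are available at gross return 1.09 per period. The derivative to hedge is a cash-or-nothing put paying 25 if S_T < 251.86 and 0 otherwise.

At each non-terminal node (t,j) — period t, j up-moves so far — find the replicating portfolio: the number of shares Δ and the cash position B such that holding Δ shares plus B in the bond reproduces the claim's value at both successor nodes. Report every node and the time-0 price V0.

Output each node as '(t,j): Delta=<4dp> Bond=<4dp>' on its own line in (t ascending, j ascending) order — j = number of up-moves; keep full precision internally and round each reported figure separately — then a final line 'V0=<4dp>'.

No-arbitrage ⇒ martingale measure with p* = (R−d)/(u−d) = 0.7538.
Payoff layer (t=4): V(4,0)=25.0000, V(4,1)=25.0000, V(4,2)=25.0000, V(4,3)=25.0000, V(4,4)=0.0000
(3,0): S=30.4560. Δ = (V_up−V_dn)/(S_up−S_dn) = (25.0000−25.0000)/(38.0700−18.2736) = 0.0000. V = [p*·25.0000 + (1−p*)·25.0000]/1.09 = 22.9358. B = V − Δ·S = 22.9358.
(3,1): S=63.4500. Δ = (V_up−V_dn)/(S_up−S_dn) = (25.0000−25.0000)/(79.3125−38.0700) = 0.0000. V = [p*·25.0000 + (1−p*)·25.0000]/1.09 = 22.9358. B = V − Δ·S = 22.9358.
(3,2): S=132.1875. Δ = (V_up−V_dn)/(S_up−S_dn) = (25.0000−25.0000)/(165.2344−79.3125) = 0.0000. V = [p*·25.0000 + (1−p*)·25.0000]/1.09 = 22.9358. B = V − Δ·S = 22.9358.
(3,3): S=275.3906. Δ = (V_up−V_dn)/(S_up−S_dn) = (0.0000−25.0000)/(344.2383−165.2344) = -0.1397. V = [p*·0.0000 + (1−p*)·25.0000]/1.09 = 5.6457. B = V − Δ·S = 44.1073.
(2,0): S=50.7600. Δ = (V_up−V_dn)/(S_up−S_dn) = (22.9358−22.9358)/(63.4500−30.4560) = 0.0000. V = [p*·22.9358 + (1−p*)·22.9358]/1.09 = 21.0420. B = V − Δ·S = 21.0420.
(2,1): S=105.7500. Δ = (V_up−V_dn)/(S_up−S_dn) = (22.9358−22.9358)/(132.1875−63.4500) = 0.0000. V = [p*·22.9358 + (1−p*)·22.9358]/1.09 = 21.0420. B = V − Δ·S = 21.0420.
(2,2): S=220.3125. Δ = (V_up−V_dn)/(S_up−S_dn) = (5.6457−22.9358)/(275.3906−132.1875) = -0.1207. V = [p*·5.6457 + (1−p*)·22.9358]/1.09 = 9.0842. B = V − Δ·S = 35.6842.
(1,0): S=84.6000. Δ = (V_up−V_dn)/(S_up−S_dn) = (21.0420−21.0420)/(105.7500−50.7600) = 0.0000. V = [p*·21.0420 + (1−p*)·21.0420]/1.09 = 19.3046. B = V − Δ·S = 19.3046.
(1,1): S=176.2500. Δ = (V_up−V_dn)/(S_up−S_dn) = (9.0842−21.0420)/(220.3125−105.7500) = -0.1044. V = [p*·9.0842 + (1−p*)·21.0420]/1.09 = 11.0345. B = V − Δ·S = 29.4312.
(0,0): S=141.0000. Δ = (V_up−V_dn)/(S_up−S_dn) = (11.0345−19.3046)/(176.2500−84.6000) = -0.0902. V = [p*·11.0345 + (1−p*)·19.3046]/1.09 = 11.9910. B = V − Δ·S = 24.7142.
Root portfolio cost Δ·141+B reproduces V0=11.9910.

(0,0): Delta=-0.0902 Bond=24.7142
(1,0): Delta=0.0000 Bond=19.3046
(1,1): Delta=-0.1044 Bond=29.4312
(2,0): Delta=0.0000 Bond=21.0420
(2,1): Delta=0.0000 Bond=21.0420
(2,2): Delta=-0.1207 Bond=35.6842
(3,0): Delta=0.0000 Bond=22.9358
(3,1): Delta=0.0000 Bond=22.9358
(3,2): Delta=0.0000 Bond=22.9358
(3,3): Delta=-0.1397 Bond=44.1073
V0=11.9910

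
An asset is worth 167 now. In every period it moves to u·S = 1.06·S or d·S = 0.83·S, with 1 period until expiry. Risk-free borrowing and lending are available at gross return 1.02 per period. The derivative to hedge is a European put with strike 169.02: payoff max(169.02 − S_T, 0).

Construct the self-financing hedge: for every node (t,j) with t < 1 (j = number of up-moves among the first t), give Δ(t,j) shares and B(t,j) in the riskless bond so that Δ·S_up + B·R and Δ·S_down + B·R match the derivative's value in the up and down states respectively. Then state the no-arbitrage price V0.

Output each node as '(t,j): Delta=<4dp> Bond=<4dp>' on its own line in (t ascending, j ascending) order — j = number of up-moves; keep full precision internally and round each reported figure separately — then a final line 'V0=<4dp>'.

(0,0): Delta=-0.7917 Bond=137.4024
V0=5.1850

Under the risk-neutral measure, an up-move has probability p* = (R−d)/(u−d) = 0.8261 and values discount at R = 1.02.
Terminal payoffs: V(1,0)=30.4100, V(1,1)=0.0000
Node (0,0) S=167.0000: V=(p*·0.0000+(1−p*)·30.4100)/1.02=5.1850; Δ=(0.0000−30.4100)/(177.0200−138.6100)=-0.7917; B=V−Δ·S=137.4024
Each (Δ,B) replicates both successor values, so the strategy is self-financing and V0 is arbitrage-free.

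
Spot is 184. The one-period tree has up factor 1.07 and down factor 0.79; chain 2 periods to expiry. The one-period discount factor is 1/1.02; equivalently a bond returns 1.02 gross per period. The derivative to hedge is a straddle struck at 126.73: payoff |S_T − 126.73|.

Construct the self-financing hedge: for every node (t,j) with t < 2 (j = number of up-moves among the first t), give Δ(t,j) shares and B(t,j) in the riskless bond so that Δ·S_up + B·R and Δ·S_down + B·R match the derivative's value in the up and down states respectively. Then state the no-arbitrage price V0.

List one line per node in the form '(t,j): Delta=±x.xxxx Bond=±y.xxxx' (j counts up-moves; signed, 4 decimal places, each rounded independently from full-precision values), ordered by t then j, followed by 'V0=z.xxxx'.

(0,0): Delta=0.9192 Bond=-106.2043
(1,0): Delta=0.4155 Bond=-35.1114
(1,1): Delta=1.0000 Bond=-124.2451
V0=62.9203

The replicating-portfolio and risk-neutral prices coincide; use p* = (1.02−0.79)/(1.07−0.79) = 0.8214 for the latter.
Payoff layer (t=2): V(2,0)=11.8956, V(2,1)=28.8052, V(2,2)=83.9316
Node (1,0) S=145.3600: V=(p*·28.8052+(1−p*)·11.8956)/1.02=25.2800; Δ=(28.8052−11.8956)/(155.5352−114.8344)=0.4155; B=V−Δ·S=-35.1114
Node (1,1) S=196.8800: V=(p*·83.9316+(1−p*)·28.8052)/1.02=72.6349; Δ=(83.9316−28.8052)/(210.6616−155.5352)=1.0000; B=V−Δ·S=-124.2451
Node (0,0) S=184.0000: V=(p*·72.6349+(1−p*)·25.2800)/1.02=62.9203; Δ=(72.6349−25.2800)/(196.8800−145.3600)=0.9192; B=V−Δ·S=-106.2043
Each (Δ,B) replicates both successor values, so the strategy is self-financing and V0 is arbitrage-free.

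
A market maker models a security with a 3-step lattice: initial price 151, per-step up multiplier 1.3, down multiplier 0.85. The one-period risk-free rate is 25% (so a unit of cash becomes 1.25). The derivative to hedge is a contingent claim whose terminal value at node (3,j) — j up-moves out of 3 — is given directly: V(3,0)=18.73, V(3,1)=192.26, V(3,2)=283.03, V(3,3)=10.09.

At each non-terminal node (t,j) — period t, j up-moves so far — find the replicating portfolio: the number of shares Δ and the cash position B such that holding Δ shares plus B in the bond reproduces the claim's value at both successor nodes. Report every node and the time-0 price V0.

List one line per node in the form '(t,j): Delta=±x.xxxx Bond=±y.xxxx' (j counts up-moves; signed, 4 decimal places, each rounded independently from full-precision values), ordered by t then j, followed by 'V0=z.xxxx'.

Risk-neutral probability p* = (R−d)/(u−d) = (1.25−0.85)/(1.3−0.85) = 0.8889.
At expiry t=3: V(3,0)=18.7300, V(3,1)=192.2600, V(3,2)=283.0300, V(3,3)=10.0900
(2,0): S=109.0975. Δ = (V_up−V_dn)/(S_up−S_dn) = (192.2600−18.7300)/(141.8267−92.7329) = 3.5347. V = [p*·192.2600 + (1−p*)·18.7300]/1.25 = 138.3831. B = V − Δ·S = -247.2391.
(2,1): S=166.8550. Δ = (V_up−V_dn)/(S_up−S_dn) = (283.0300−192.2600)/(216.9115−141.8268) = 1.2089. V = [p*·283.0300 + (1−p*)·192.2600]/1.25 = 218.3556. B = V − Δ·S = 16.6444.
(2,2): S=255.1900. Δ = (V_up−V_dn)/(S_up−S_dn) = (10.0900−283.0300)/(331.7470−216.9115) = -2.3768. V = [p*·10.0900 + (1−p*)·283.0300]/1.25 = 32.3333. B = V − Δ·S = 638.8667.
(1,0): S=128.3500. Δ = (V_up−V_dn)/(S_up−S_dn) = (218.3556−138.3831)/(166.8550−109.0975) = 1.3846. V = [p*·218.3556 + (1−p*)·138.3831]/1.25 = 167.5758. B = V − Δ·S = -10.1408.
(1,1): S=196.3000. Δ = (V_up−V_dn)/(S_up−S_dn) = (32.3333−218.3556)/(255.1900−166.8550) = -2.1059. V = [p*·32.3333 + (1−p*)·218.3556]/1.25 = 42.4020. B = V − Δ·S = 455.7847.
(0,0): S=151.0000. Δ = (V_up−V_dn)/(S_up−S_dn) = (42.4020−167.5758)/(196.3000−128.3500) = -1.8421. V = [p*·42.4020 + (1−p*)·167.5758]/1.25 = 45.0481. B = V − Δ·S = 323.2122.
The time-0 hedge costs 45.0481, which is the no-arbitrage price.

(0,0): Delta=-1.8421 Bond=323.2122
(1,0): Delta=1.3846 Bond=-10.1408
(1,1): Delta=-2.1059 Bond=455.7847
(2,0): Delta=3.5347 Bond=-247.2391
(2,1): Delta=1.2089 Bond=16.6444
(2,2): Delta=-2.3768 Bond=638.8667
V0=45.0481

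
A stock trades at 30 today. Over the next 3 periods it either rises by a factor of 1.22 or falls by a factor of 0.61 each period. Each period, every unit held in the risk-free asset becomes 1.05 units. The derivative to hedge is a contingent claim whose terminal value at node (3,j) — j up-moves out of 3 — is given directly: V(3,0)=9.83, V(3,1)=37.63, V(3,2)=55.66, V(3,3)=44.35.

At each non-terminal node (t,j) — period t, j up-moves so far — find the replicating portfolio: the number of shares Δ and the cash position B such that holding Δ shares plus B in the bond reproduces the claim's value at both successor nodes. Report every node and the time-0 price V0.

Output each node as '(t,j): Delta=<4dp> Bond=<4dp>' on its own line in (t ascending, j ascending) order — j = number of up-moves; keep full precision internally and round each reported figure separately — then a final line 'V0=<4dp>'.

Since d<R<u, set p* = (R−d)/(u−d) = 0.7213; price each node as the discounted p*-expectation of its children.
Terminal values V(3,·): V(3,0)=9.8300, V(3,1)=37.6300, V(3,2)=55.6600, V(3,3)=44.3500
  t=2,j=0: stock 11.1630 → up 13.6189 (V=37.6300), down 6.8094 (V=9.8300). Price 28.4595; hedge Δ=4.0826, bond B=-17.1143.
  t=2,j=1: stock 22.3260 → up 27.2377 (V=55.6600), down 13.6189 (V=37.6300). Price 48.2240; hedge Δ=1.3239, bond B=18.6667.
  t=2,j=2: stock 44.6520 → up 54.4754 (V=44.3500), down 27.2377 (V=55.6600). Price 45.2400; hedge Δ=-0.4152, bond B=63.7810.
  t=1,j=0: stock 18.3000 → up 22.3260 (V=48.2240), down 11.1630 (V=28.4595). Price 40.6818; hedge Δ=1.7705, bond B=8.2809.
  t=1,j=1: stock 36.6000 → up 44.6520 (V=45.2400), down 22.3260 (V=48.2240). Price 43.8777; hedge Δ=-0.1337, bond B=48.7696.
  t=0,j=0: stock 30.0000 → up 36.6000 (V=43.8777), down 18.3000 (V=40.6818). Price 40.9400; hedge Δ=0.1746, bond B=35.7008.
Check: Δ(0,0)·S0 + B(0,0) = 40.9400 = V0.

(0,0): Delta=0.1746 Bond=35.7008
(1,0): Delta=1.7705 Bond=8.2809
(1,1): Delta=-0.1337 Bond=48.7696
(2,0): Delta=4.0826 Bond=-17.1143
(2,1): Delta=1.3239 Bond=18.6667
(2,2): Delta=-0.4152 Bond=63.7810
V0=40.9400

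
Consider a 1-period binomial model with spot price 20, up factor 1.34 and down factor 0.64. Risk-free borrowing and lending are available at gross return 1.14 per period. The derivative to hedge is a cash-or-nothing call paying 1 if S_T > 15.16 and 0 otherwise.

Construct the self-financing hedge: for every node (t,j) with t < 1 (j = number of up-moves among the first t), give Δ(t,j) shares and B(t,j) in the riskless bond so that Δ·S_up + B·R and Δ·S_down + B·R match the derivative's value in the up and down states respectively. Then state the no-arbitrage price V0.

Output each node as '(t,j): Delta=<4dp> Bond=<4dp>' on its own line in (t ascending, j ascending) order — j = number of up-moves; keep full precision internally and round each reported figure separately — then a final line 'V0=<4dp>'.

(0,0): Delta=0.0714 Bond=-0.8020
V0=0.6266

The replicating-portfolio and risk-neutral prices coincide; use p* = (1.14−0.64)/(1.34−0.64) = 0.7143 for the latter.
Terminal payoffs: V(1,0)=0.0000, V(1,1)=1.0000
Node (0,0) S=20.0000: V=(p*·1.0000+(1−p*)·0.0000)/1.14=0.6266; Δ=(1.0000−0.0000)/(26.8000−12.8000)=0.0714; B=V−Δ·S=-0.8020
Self-financing check: at every node Δ·S+B equals the discounted successor values.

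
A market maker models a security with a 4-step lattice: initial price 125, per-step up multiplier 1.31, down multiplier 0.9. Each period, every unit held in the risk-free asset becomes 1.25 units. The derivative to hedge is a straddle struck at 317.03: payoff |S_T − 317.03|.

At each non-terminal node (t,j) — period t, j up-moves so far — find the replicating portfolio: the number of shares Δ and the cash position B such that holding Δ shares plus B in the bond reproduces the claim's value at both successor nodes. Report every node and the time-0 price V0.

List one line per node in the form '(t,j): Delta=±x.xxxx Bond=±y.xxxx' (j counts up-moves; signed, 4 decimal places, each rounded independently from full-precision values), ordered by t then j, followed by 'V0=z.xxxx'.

Under the risk-neutral measure, an up-move has probability p* = (R−d)/(u−d) = 0.8537 and values discount at R = 1.25.
Payoff layer (t=4): V(4,0)=235.0175, V(4,1)=197.6562, V(4,2)=143.2749, V(4,3)=64.1198, V(4,4)=51.0949
  t=3,j=0: stock 91.1250 → up 119.3738 (V=197.6562), down 82.0125 (V=235.0175). Price 162.4990; hedge Δ=-1.0000, bond B=253.6240.
  t=3,j=1: stock 132.6375 → up 173.7551 (V=143.2749), down 119.3738 (V=197.6562). Price 120.9865; hedge Δ=-1.0000, bond B=253.6240.
  t=3,j=2: stock 193.0613 → up 252.9102 (V=64.1198), down 173.7551 (V=143.2749). Price 60.5627; hedge Δ=-1.0000, bond B=253.6240.
  t=3,j=3: stock 281.0114 → up 368.1249 (V=51.0949), down 252.9102 (V=64.1198). Price 42.4008; hedge Δ=-0.1130, bond B=74.1687.
  t=2,j=0: stock 101.2500 → up 132.6375 (V=120.9865), down 91.1250 (V=162.4990). Price 101.6492; hedge Δ=-1.0000, bond B=202.8992.
  t=2,j=1: stock 147.3750 → up 193.0613 (V=60.5627), down 132.6375 (V=120.9865). Price 55.5242; hedge Δ=-1.0000, bond B=202.8992.
  t=2,j=2: stock 214.5125 → up 281.0114 (V=42.4008), down 193.0613 (V=60.5627). Price 36.0469; hedge Δ=-0.2065, bond B=80.3444.
  t=1,j=0: stock 112.5000 → up 147.3750 (V=55.5242), down 101.2500 (V=101.6492). Price 49.8194; hedge Δ=-1.0000, bond B=162.3194.
  t=1,j=1: stock 163.7500 → up 214.5125 (V=36.0469), down 147.3750 (V=55.5242). Price 31.1178; hedge Δ=-0.2901, bond B=78.6234.
  t=0,j=0: stock 125.0000 → up 163.7500 (V=31.1178), down 112.5000 (V=49.8194). Price 27.0837; hedge Δ=-0.3649, bond B=72.6973.
Root portfolio cost Δ·125+B reproduces V0=27.0837.

(0,0): Delta=-0.3649 Bond=72.6973
(1,0): Delta=-1.0000 Bond=162.3194
(1,1): Delta=-0.2901 Bond=78.6234
(2,0): Delta=-1.0000 Bond=202.8992
(2,1): Delta=-1.0000 Bond=202.8992
(2,2): Delta=-0.2065 Bond=80.3444
(3,0): Delta=-1.0000 Bond=253.6240
(3,1): Delta=-1.0000 Bond=253.6240
(3,2): Delta=-1.0000 Bond=253.6240
(3,3): Delta=-0.1130 Bond=74.1687
V0=27.0837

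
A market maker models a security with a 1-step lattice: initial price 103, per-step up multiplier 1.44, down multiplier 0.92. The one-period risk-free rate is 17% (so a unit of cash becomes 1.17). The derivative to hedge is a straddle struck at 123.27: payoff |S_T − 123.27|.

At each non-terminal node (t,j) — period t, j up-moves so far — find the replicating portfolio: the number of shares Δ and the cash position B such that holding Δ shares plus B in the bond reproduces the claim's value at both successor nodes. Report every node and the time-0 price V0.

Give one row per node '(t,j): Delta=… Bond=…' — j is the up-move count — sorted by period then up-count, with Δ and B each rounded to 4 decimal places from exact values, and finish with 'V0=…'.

(0,0): Delta=-0.0646 Bond=29.5996
V0=22.9458

The replicating-portfolio and risk-neutral prices coincide; use p* = (1.17−0.92)/(1.44−0.92) = 0.4808 for the latter.
Terminal payoffs: V(1,0)=28.5100, V(1,1)=25.0500
Node (0,0) S=103.0000: V=(p*·25.0500+(1−p*)·28.5100)/1.17=22.9458; Δ=(25.0500−28.5100)/(148.3200−94.7600)=-0.0646; B=V−Δ·S=29.5996
Check: Δ(0,0)·S0 + B(0,0) = 22.9458 = V0.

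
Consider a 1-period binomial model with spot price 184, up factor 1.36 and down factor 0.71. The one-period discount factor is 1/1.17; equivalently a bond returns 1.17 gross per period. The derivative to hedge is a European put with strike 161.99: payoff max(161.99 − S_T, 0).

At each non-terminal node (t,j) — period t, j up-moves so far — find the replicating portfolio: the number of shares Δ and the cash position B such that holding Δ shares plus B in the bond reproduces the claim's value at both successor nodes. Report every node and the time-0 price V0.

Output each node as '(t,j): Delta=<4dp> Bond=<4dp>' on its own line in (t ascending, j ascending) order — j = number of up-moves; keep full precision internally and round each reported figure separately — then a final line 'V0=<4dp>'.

Risk-neutral probability p* = (R−d)/(u−d) = (1.17−0.71)/(1.36−0.71) = 0.7077.
Terminal values V(1,·): V(1,0)=31.3500, V(1,1)=0.0000
  t=0,j=0: stock 184.0000 → up 250.2400 (V=0.0000), down 130.6400 (V=31.3500). Price 7.8323; hedge Δ=-0.2621, bond B=56.0631.
The time-0 hedge costs 7.8323, which is the no-arbitrage price.

(0,0): Delta=-0.2621 Bond=56.0631
V0=7.8323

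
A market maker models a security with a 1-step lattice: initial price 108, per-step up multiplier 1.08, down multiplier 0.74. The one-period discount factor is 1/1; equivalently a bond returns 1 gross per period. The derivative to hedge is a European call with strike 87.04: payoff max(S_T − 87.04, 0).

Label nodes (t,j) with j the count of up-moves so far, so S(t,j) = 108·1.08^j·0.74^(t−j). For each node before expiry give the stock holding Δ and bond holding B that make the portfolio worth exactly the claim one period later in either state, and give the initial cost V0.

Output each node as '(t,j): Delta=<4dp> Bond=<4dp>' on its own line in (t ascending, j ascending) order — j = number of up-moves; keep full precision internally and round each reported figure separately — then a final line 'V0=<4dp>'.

(0,0): Delta=0.8061 Bond=-64.4235
V0=22.6353

The replicating-portfolio and risk-neutral prices coincide; use p* = (1−0.74)/(1.08−0.74) = 0.7647 for the latter.
Payoff layer (t=1): V(1,0)=0.0000, V(1,1)=29.6000
(0,0): S=108.0000. Δ = (V_up−V_dn)/(S_up−S_dn) = (29.6000−0.0000)/(116.6400−79.9200) = 0.8061. V = [p*·29.6000 + (1−p*)·0.0000]/1 = 22.6353. B = V − Δ·S = -64.4235.
Check: Δ(0,0)·S0 + B(0,0) = 22.6353 = V0.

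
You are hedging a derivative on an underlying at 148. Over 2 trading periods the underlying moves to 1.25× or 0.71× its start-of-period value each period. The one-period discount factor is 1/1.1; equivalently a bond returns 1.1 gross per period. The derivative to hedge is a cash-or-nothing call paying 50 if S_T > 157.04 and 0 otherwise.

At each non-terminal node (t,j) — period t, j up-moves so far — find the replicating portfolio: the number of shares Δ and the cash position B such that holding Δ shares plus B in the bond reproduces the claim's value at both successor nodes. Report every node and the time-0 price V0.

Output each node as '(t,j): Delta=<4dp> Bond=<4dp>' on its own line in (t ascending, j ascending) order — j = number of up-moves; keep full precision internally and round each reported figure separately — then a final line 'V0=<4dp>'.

Under the risk-neutral measure, an up-move has probability p* = (R−d)/(u−d) = 0.7222 and values discount at R = 1.1.
Payoff layer (t=2): V(2,0)=0.0000, V(2,1)=0.0000, V(2,2)=50.0000
  t=1,j=0: stock 105.0800 → up 131.3500 (V=0.0000), down 74.6068 (V=0.0000). Price 0.0000; hedge Δ=0.0000, bond B=0.0000.
  t=1,j=1: stock 185.0000 → up 231.2500 (V=50.0000), down 131.3500 (V=0.0000). Price 32.8283; hedge Δ=0.5005, bond B=-59.7643.
  t=0,j=0: stock 148.0000 → up 185.0000 (V=32.8283), down 105.0800 (V=0.0000). Price 21.5539; hedge Δ=0.4108, bond B=-39.2392.
Each (Δ,B) replicates both successor values, so the strategy is self-financing and V0 is arbitrage-free.

(0,0): Delta=0.4108 Bond=-39.2392
(1,0): Delta=0.0000 Bond=0.0000
(1,1): Delta=0.5005 Bond=-59.7643
V0=21.5539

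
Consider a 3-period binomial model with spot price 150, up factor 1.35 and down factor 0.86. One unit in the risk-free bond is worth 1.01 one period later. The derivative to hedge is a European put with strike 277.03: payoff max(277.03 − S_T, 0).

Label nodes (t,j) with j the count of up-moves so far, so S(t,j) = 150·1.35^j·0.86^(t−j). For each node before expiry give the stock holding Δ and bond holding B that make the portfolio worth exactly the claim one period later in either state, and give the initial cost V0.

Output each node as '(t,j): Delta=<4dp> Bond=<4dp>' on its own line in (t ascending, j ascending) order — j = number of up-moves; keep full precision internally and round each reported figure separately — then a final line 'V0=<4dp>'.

(0,0): Delta=-0.8850 Bond=254.1920
(1,0): Delta=-1.0000 Bond=271.5714
(1,1): Delta=-0.7189 Bond=223.1021
(2,0): Delta=-1.0000 Bond=274.2871
(2,1): Delta=-1.0000 Bond=274.2871
(2,2): Delta=-0.3130 Bond=114.3708
V0=121.4449

Under the risk-neutral measure, an up-move has probability p* = (R−d)/(u−d) = 0.3061 and values discount at R = 1.01.
Terminal values V(3,·): V(3,0)=181.6216, V(3,1)=127.2610, V(3,2)=41.9275, V(3,3)=0.0000
Node (2,0) S=110.9400: V=(p*·127.2610+(1−p*)·181.6216)/1.01=163.3471; Δ=(127.2610−181.6216)/(149.7690−95.4084)=-1.0000; B=V−Δ·S=274.2871
Node (2,1) S=174.1500: V=(p*·41.9275+(1−p*)·127.2610)/1.01=100.1371; Δ=(41.9275−127.2610)/(235.1025−149.7690)=-1.0000; B=V−Δ·S=274.2871
Node (2,2) S=273.3750: V=(p*·0.0000+(1−p*)·41.9275)/1.01=28.8045; Δ=(0.0000−41.9275)/(369.0563−235.1025)=-0.3130; B=V−Δ·S=114.3708
Node (1,0) S=129.0000: V=(p*·100.1371+(1−p*)·163.3471)/1.01=142.5714; Δ=(100.1371−163.3471)/(174.1500−110.9400)=-1.0000; B=V−Δ·S=271.5714
Node (1,1) S=202.5000: V=(p*·28.8045+(1−p*)·100.1371)/1.01=77.5254; Δ=(28.8045−100.1371)/(273.3750−174.1500)=-0.7189; B=V−Δ·S=223.1021
Node (0,0) S=150.0000: V=(p*·77.5254+(1−p*)·142.5714)/1.01=121.4449; Δ=(77.5254−142.5714)/(202.5000−129.0000)=-0.8850; B=V−Δ·S=254.1920
Each (Δ,B) replicates both successor values, so the strategy is self-financing and V0 is arbitrage-free.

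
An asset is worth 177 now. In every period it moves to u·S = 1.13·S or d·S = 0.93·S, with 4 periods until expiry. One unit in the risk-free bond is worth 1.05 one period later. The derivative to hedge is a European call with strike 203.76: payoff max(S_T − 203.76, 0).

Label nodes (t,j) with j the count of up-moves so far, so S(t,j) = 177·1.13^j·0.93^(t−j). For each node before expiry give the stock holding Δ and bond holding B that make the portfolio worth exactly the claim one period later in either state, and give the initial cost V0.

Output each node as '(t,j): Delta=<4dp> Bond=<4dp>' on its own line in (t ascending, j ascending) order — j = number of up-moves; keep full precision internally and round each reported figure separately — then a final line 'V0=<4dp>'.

(0,0): Delta=0.6251 Bond=-91.9944
(1,0): Delta=0.3348 Bond=-48.8123
(1,1): Delta=0.7843 Bond=-128.4487
(2,0): Delta=0.0000 Bond=0.0000
(2,1): Delta=0.5185 Bond=-85.4215
(2,2): Delta=0.9302 Bond=-167.8375
(3,0): Delta=0.0000 Bond=0.0000
(3,1): Delta=0.0000 Bond=0.0000
(3,2): Delta=0.8030 Bond=-149.4876
(3,3): Delta=1.0000 Bond=-194.0571
V0=18.6427

The replicating-portfolio and risk-neutral prices coincide; use p* = (1.05−0.93)/(1.13−0.93) = 0.6000 for the latter.
Terminal values V(4,·): V(4,0)=0.0000, V(4,1)=0.0000, V(4,2)=0.0000, V(4,3)=33.7553, V(4,4)=84.8338
Node (3,0) S=142.3712: V=(p*·0.0000+(1−p*)·0.0000)/1.05=0.0000; Δ=(0.0000−0.0000)/(160.8794−132.4052)=0.0000; B=V−Δ·S=0.0000
Node (3,1) S=172.9886: V=(p*·0.0000+(1−p*)·0.0000)/1.05=0.0000; Δ=(0.0000−0.0000)/(195.4772−160.8794)=0.0000; B=V−Δ·S=0.0000
Node (3,2) S=210.1905: V=(p*·33.7553+(1−p*)·0.0000)/1.05=19.2887; Δ=(33.7553−0.0000)/(237.5153−195.4772)=0.8030; B=V−Δ·S=-149.4876
Node (3,3) S=255.3928: V=(p*·84.8338+(1−p*)·33.7553)/1.05=61.3356; Δ=(84.8338−33.7553)/(288.5938−237.5153)=1.0000; B=V−Δ·S=-194.0571
Node (2,0) S=153.0873: V=(p*·0.0000+(1−p*)·0.0000)/1.05=0.0000; Δ=(0.0000−0.0000)/(172.9886−142.3712)=0.0000; B=V−Δ·S=0.0000
Node (2,1) S=186.0093: V=(p*·19.2887+(1−p*)·0.0000)/1.05=11.0221; Δ=(19.2887−0.0000)/(210.1905−172.9886)=0.5185; B=V−Δ·S=-85.4215
Node (2,2) S=226.0113: V=(p*·61.3356+(1−p*)·19.2887)/1.05=42.3970; Δ=(61.3356−19.2887)/(255.3928−210.1905)=0.9302; B=V−Δ·S=-167.8375
Node (1,0) S=164.6100: V=(p*·11.0221+(1−p*)·0.0000)/1.05=6.2984; Δ=(11.0221−0.0000)/(186.0093−153.0873)=0.3348; B=V−Δ·S=-48.8123
Node (1,1) S=200.0100: V=(p*·42.3970+(1−p*)·11.0221)/1.05=28.4258; Δ=(42.3970−11.0221)/(226.0113−186.0093)=0.7843; B=V−Δ·S=-128.4487
Node (0,0) S=177.0000: V=(p*·28.4258+(1−p*)·6.2984)/1.05=18.6427; Δ=(28.4258−6.2984)/(200.0100−164.6100)=0.6251; B=V−Δ·S=-91.9944
The time-0 hedge costs 18.6427, which is the no-arbitrage price.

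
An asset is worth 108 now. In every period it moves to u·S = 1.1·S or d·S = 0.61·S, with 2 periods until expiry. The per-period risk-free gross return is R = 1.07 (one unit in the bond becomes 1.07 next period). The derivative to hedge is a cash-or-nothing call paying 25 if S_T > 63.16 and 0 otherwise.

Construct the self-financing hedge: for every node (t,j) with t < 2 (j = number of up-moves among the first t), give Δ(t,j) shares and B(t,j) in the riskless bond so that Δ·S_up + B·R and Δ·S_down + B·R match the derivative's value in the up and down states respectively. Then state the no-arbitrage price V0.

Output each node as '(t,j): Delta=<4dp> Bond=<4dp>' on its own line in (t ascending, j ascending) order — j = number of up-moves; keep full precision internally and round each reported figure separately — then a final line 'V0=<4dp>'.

The replicating-portfolio and risk-neutral prices coincide; use p* = (1.07−0.61)/(1.1−0.61) = 0.9388 for the latter.
Terminal payoffs: V(2,0)=0.0000, V(2,1)=25.0000, V(2,2)=25.0000
Node (1,0) S=65.8800: V=(p*·25.0000+(1−p*)·0.0000)/1.07=21.9340; Δ=(25.0000−0.0000)/(72.4680−40.1868)=0.7744; B=V−Δ·S=-29.0864
Node (1,1) S=118.8000: V=(p*·25.0000+(1−p*)·25.0000)/1.07=23.3645; Δ=(25.0000−25.0000)/(130.6800−72.4680)=0.0000; B=V−Δ·S=23.3645
Node (0,0) S=108.0000: V=(p*·23.3645+(1−p*)·21.9340)/1.07=21.7541; Δ=(23.3645−21.9340)/(118.8000−65.8800)=0.0270; B=V−Δ·S=18.8348
Self-financing check: at every node Δ·S+B equals the discounted successor values.

(0,0): Delta=0.0270 Bond=18.8348
(1,0): Delta=0.7744 Bond=-29.0864
(1,1): Delta=0.0000 Bond=23.3645
V0=21.7541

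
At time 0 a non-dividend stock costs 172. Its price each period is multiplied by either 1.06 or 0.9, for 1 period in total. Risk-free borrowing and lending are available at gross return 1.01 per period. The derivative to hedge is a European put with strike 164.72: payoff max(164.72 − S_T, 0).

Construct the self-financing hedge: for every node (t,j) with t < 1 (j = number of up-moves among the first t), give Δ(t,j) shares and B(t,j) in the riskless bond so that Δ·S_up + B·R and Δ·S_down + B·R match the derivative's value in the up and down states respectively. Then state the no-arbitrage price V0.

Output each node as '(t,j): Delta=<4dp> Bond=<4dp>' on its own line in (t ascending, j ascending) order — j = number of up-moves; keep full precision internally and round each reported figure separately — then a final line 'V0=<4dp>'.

The replicating-portfolio and risk-neutral prices coincide; use p* = (1.01−0.9)/(1.06−0.9) = 0.6875 for the latter.
Payoff layer (t=1): V(1,0)=9.9200, V(1,1)=0.0000
  t=0,j=0: stock 172.0000 → up 182.3200 (V=0.0000), down 154.8000 (V=9.9200). Price 3.0693; hedge Δ=-0.3605, bond B=65.0693.
Self-financing check: at every node Δ·S+B equals the discounted successor values.

(0,0): Delta=-0.3605 Bond=65.0693
V0=3.0693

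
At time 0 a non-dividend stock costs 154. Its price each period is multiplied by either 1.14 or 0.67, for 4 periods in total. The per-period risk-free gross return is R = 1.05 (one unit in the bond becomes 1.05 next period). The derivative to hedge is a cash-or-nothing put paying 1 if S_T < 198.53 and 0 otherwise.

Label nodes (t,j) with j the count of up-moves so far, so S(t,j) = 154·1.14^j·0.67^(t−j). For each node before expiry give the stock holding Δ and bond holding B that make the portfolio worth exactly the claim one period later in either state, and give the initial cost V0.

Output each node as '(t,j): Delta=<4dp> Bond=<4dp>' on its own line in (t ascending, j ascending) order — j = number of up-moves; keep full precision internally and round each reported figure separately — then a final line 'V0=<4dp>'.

(0,0): Delta=-0.0063 Bond=1.4425
(1,0): Delta=0.0000 Bond=0.8638
(1,1): Delta=-0.0072 Bond=1.6688
(2,0): Delta=0.0000 Bond=0.9070
(2,1): Delta=0.0000 Bond=0.9070
(2,2): Delta=-0.0082 Bond=1.9524
(3,0): Delta=0.0000 Bond=0.9524
(3,1): Delta=0.0000 Bond=0.9524
(3,2): Delta=0.0000 Bond=0.9524
(3,3): Delta=-0.0093 Bond=2.3100
V0=0.4712

Risk-neutral probability p* = (R−d)/(u−d) = (1.05−0.67)/(1.14−0.67) = 0.8085.
Terminal payoffs: V(4,0)=1.0000, V(4,1)=1.0000, V(4,2)=1.0000, V(4,3)=1.0000, V(4,4)=0.0000
  t=3,j=0: stock 46.3175 → up 52.8020 (V=1.0000), down 31.0327 (V=1.0000). Price 0.9524; hedge Δ=0.0000, bond B=0.9524.
  t=3,j=1: stock 78.8089 → up 89.8421 (V=1.0000), down 52.8020 (V=1.0000). Price 0.9524; hedge Δ=0.0000, bond B=0.9524.
  t=3,j=2: stock 134.0927 → up 152.8657 (V=1.0000), down 89.8421 (V=1.0000). Price 0.9524; hedge Δ=0.0000, bond B=0.9524.
  t=3,j=3: stock 228.1578 → up 260.0999 (V=0.0000), down 152.8657 (V=1.0000). Price 0.1824; hedge Δ=-0.0093, bond B=2.3100.
  t=2,j=0: stock 69.1306 → up 78.8089 (V=0.9524), down 46.3175 (V=0.9524). Price 0.9070; hedge Δ=0.0000, bond B=0.9070.
  t=2,j=1: stock 117.6252 → up 134.0927 (V=0.9524), down 78.8089 (V=0.9524). Price 0.9070; hedge Δ=0.0000, bond B=0.9070.
  t=2,j=2: stock 200.1384 → up 228.1578 (V=0.1824), down 134.0927 (V=0.9524). Price 0.3141; hedge Δ=-0.0082, bond B=1.9524.
  t=1,j=0: stock 103.1800 → up 117.6252 (V=0.9070), down 69.1306 (V=0.9070). Price 0.8638; hedge Δ=0.0000, bond B=0.8638.
  t=1,j=1: stock 175.5600 → up 200.1384 (V=0.3141), down 117.6252 (V=0.9070). Price 0.4073; hedge Δ=-0.0072, bond B=1.6688.
  t=0,j=0: stock 154.0000 → up 175.5600 (V=0.4073), down 103.1800 (V=0.8638). Price 0.4712; hedge Δ=-0.0063, bond B=1.4425.
Self-financing check: at every node Δ·S+B equals the discounted successor values.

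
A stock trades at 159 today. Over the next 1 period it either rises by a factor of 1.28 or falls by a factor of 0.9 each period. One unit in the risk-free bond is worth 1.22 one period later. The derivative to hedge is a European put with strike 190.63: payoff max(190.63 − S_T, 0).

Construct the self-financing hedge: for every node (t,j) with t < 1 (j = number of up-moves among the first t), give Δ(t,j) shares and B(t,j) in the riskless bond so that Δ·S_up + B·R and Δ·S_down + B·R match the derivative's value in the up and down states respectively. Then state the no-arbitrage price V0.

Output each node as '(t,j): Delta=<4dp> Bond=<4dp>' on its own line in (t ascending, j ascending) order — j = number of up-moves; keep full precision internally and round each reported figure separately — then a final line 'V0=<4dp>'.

(0,0): Delta=-0.7867 Bond=131.2304
V0=6.1514

The replicating-portfolio and risk-neutral prices coincide; use p* = (1.22−0.9)/(1.28−0.9) = 0.8421 for the latter.
Terminal payoffs: V(1,0)=47.5300, V(1,1)=0.0000
Node (0,0) S=159.0000: V=(p*·0.0000+(1−p*)·47.5300)/1.22=6.1514; Δ=(0.0000−47.5300)/(203.5200−143.1000)=-0.7867; B=V−Δ·S=131.2304
Each (Δ,B) replicates both successor values, so the strategy is self-financing and V0 is arbitrage-free.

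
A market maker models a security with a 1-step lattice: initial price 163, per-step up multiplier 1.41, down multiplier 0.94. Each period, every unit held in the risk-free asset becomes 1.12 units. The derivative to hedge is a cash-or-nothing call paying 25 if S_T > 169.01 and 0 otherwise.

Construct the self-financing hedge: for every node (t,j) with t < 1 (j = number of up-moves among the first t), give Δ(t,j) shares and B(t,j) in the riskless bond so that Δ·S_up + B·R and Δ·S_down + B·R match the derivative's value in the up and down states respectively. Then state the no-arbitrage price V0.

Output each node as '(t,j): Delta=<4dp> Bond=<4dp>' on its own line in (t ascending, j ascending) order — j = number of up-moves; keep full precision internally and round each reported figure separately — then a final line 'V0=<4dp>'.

The replicating-portfolio and risk-neutral prices coincide; use p* = (1.12−0.94)/(1.41−0.94) = 0.3830 for the latter.
Terminal payoffs: V(1,0)=0.0000, V(1,1)=25.0000
(0,0): S=163.0000. Δ = (V_up−V_dn)/(S_up−S_dn) = (25.0000−0.0000)/(229.8300−153.2200) = 0.3263. V = [p*·25.0000 + (1−p*)·0.0000]/1.12 = 8.5486. B = V − Δ·S = -44.6429.
The time-0 hedge costs 8.5486, which is the no-arbitrage price.

(0,0): Delta=0.3263 Bond=-44.6429
V0=8.5486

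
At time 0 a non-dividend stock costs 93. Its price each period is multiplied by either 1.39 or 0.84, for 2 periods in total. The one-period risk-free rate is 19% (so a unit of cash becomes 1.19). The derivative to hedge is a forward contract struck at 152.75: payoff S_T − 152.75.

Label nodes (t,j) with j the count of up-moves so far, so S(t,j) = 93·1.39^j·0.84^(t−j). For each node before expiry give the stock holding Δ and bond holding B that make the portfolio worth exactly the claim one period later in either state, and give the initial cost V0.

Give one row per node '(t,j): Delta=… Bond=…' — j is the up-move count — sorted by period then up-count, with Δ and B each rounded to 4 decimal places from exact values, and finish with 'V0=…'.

(0,0): Delta=1.0000 Bond=-107.8667
(1,0): Delta=1.0000 Bond=-128.3613
(1,1): Delta=1.0000 Bond=-128.3613
V0=-14.8667

Risk-neutral probability p* = (R−d)/(u−d) = (1.19−0.84)/(1.39−0.84) = 0.6364.
Terminal payoffs: V(2,0)=-87.1292, V(2,1)=-44.1632, V(2,2)=26.9353
  t=1,j=0: stock 78.1200 → up 108.5868 (V=-44.1632), down 65.6208 (V=-87.1292). Price -50.2413; hedge Δ=1.0000, bond B=-128.3613.
  t=1,j=1: stock 129.2700 → up 179.6853 (V=26.9353), down 108.5868 (V=-44.1632). Price 0.9087; hedge Δ=1.0000, bond B=-128.3613.
  t=0,j=0: stock 93.0000 → up 129.2700 (V=0.9087), down 78.1200 (V=-50.2413). Price -14.8667; hedge Δ=1.0000, bond B=-107.8667.
Check: Δ(0,0)·S0 + B(0,0) = -14.8667 = V0.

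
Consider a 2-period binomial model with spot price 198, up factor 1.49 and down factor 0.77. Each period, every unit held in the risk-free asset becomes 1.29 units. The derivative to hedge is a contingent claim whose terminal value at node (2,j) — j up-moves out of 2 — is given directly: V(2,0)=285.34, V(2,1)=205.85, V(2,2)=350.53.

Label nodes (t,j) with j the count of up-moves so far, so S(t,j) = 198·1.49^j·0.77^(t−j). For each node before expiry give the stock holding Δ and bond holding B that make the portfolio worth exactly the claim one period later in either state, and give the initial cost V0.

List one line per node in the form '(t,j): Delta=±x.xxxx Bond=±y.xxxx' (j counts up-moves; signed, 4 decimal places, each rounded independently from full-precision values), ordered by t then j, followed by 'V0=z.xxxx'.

(0,0): Delta=0.4481 Bond=84.0076
(1,0): Delta=-0.7241 Bond=287.0931
(1,1): Delta=0.6811 Bond=39.6301
V0=172.7356

The replicating-portfolio and risk-neutral prices coincide; use p* = (1.29−0.77)/(1.49−0.77) = 0.7222 for the latter.
Payoff layer (t=2): V(2,0)=285.3400, V(2,1)=205.8500, V(2,2)=350.5300
(1,0): S=152.4600. Δ = (V_up−V_dn)/(S_up−S_dn) = (205.8500−285.3400)/(227.1654−117.3942) = -0.7241. V = [p*·205.8500 + (1−p*)·285.3400]/1.29 = 176.6904. B = V − Δ·S = 287.0931.
(1,1): S=295.0200. Δ = (V_up−V_dn)/(S_up−S_dn) = (350.5300−205.8500)/(439.5798−227.1654) = 0.6811. V = [p*·350.5300 + (1−p*)·205.8500]/1.29 = 240.5745. B = V − Δ·S = 39.6301.
(0,0): S=198.0000. Δ = (V_up−V_dn)/(S_up−S_dn) = (240.5745−176.6904)/(295.0200−152.4600) = 0.4481. V = [p*·240.5745 + (1−p*)·176.6904]/1.29 = 172.7356. B = V − Δ·S = 84.0076.
Self-financing check: at every node Δ·S+B equals the discounted successor values.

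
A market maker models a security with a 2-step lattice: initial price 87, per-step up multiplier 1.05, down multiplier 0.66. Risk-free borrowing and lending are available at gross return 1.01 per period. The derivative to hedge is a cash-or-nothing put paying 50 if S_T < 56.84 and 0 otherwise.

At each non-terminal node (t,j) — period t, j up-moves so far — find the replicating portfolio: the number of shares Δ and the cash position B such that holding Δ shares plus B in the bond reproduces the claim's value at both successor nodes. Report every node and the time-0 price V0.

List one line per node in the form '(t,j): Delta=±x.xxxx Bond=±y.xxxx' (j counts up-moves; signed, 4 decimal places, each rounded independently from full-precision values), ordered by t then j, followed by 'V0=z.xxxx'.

(0,0): Delta=-0.1496 Bond=13.5347
(1,0): Delta=-2.2328 Bond=133.2826
(1,1): Delta=0.0000 Bond=0.0000
V0=0.5156

Since d<R<u, set p* = (R−d)/(u−d) = 0.8974; price each node as the discounted p*-expectation of its children.
Payoff layer (t=2): V(2,0)=50.0000, V(2,1)=0.0000, V(2,2)=0.0000
(1,0): S=57.4200. Δ = (V_up−V_dn)/(S_up−S_dn) = (0.0000−50.0000)/(60.2910−37.8972) = -2.2328. V = [p*·0.0000 + (1−p*)·50.0000]/1.01 = 5.0774. B = V − Δ·S = 133.2826.
(1,1): S=91.3500. Δ = (V_up−V_dn)/(S_up−S_dn) = (0.0000−0.0000)/(95.9175−60.2910) = 0.0000. V = [p*·0.0000 + (1−p*)·0.0000]/1.01 = 0.0000. B = V − Δ·S = 0.0000.
(0,0): S=87.0000. Δ = (V_up−V_dn)/(S_up−S_dn) = (0.0000−5.0774)/(91.3500−57.4200) = -0.1496. V = [p*·0.0000 + (1−p*)·5.0774]/1.01 = 0.5156. B = V − Δ·S = 13.5347.
Each (Δ,B) replicates both successor values, so the strategy is self-financing and V0 is arbitrage-free.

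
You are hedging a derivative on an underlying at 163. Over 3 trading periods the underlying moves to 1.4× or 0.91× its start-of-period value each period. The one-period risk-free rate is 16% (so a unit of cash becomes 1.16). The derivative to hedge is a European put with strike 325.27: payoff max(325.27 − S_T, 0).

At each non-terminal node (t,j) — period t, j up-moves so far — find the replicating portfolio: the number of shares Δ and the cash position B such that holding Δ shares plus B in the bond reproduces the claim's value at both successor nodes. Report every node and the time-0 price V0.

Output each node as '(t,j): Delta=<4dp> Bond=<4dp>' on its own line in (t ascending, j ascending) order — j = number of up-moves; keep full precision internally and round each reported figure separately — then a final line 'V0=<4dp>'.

(0,0): Delta=-0.7045 Bond=170.6011
(1,0): Delta=-1.0000 Bond=241.7286
(1,1): Delta=-0.5201 Bond=155.8193
(2,0): Delta=-1.0000 Bond=280.4052
(2,1): Delta=-1.0000 Bond=280.4052
(2,2): Delta=-0.2207 Bond=85.0818
V0=55.7674

The replicating-portfolio and risk-neutral prices coincide; use p* = (1.16−0.91)/(1.4−0.91) = 0.5102 for the latter.
Terminal payoffs: V(3,0)=202.4379, V(3,1)=136.2976, V(3,2)=34.5432, V(3,3)=0.0000
Node (2,0) S=134.9803: V=(p*·136.2976+(1−p*)·202.4379)/1.16=145.4249; Δ=(136.2976−202.4379)/(188.9724−122.8321)=-1.0000; B=V−Δ·S=280.4052
Node (2,1) S=207.6620: V=(p*·34.5432+(1−p*)·136.2976)/1.16=72.7432; Δ=(34.5432−136.2976)/(290.7268−188.9724)=-1.0000; B=V−Δ·S=280.4052
Node (2,2) S=319.4800: V=(p*·0.0000+(1−p*)·34.5432)/1.16=14.5854; Δ=(0.0000−34.5432)/(447.2720−290.7268)=-0.2207; B=V−Δ·S=85.0818
Node (1,0) S=148.3300: V=(p*·72.7432+(1−p*)·145.4249)/1.16=93.3986; Δ=(72.7432−145.4249)/(207.6620−134.9803)=-1.0000; B=V−Δ·S=241.7286
Node (1,1) S=228.2000: V=(p*·14.5854+(1−p*)·72.7432)/1.16=37.1301; Δ=(14.5854−72.7432)/(319.4800−207.6620)=-0.5201; B=V−Δ·S=155.8193
Node (0,0) S=163.0000: V=(p*·37.1301+(1−p*)·93.3986)/1.16=55.7674; Δ=(37.1301−93.3986)/(228.2000−148.3300)=-0.7045; B=V−Δ·S=170.6011
Self-financing check: at every node Δ·S+B equals the discounted successor values.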